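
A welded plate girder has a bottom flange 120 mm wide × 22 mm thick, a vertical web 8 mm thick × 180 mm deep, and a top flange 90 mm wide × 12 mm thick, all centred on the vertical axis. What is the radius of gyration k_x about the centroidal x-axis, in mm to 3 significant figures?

k_x ≈ 83.2 mm

Decompose the section into non-overlapping parts with the origin at the bottom-left of its bounding rectangle.
Bottom plate: 120 × 22, A = 2 640 mm², y = 11 mm, Ī = 106 480 mm⁴.
Web plate: 8 × 180, A = 1 440 mm², y = 112 mm, Ī = 3 888 000 mm⁴.
Top plate: 90 × 12, A = 1 080 mm², y = 208 mm, Ī = 12 960 mm⁴.
Centroid: ȳ = ΣA·y / ΣA = 80.419 mm.
Transfer each piece to the centroidal x-axis using Ī + A·d² with d = y − 80.419:
  bottom plate: d = -69.419 mm → contributes +12 828 489 mm⁴
  web plate: d = 31.581 mm → contributes +5 324 234 mm⁴
  top plate: d = 127.58 mm → contributes +17 592 133 mm⁴
Total I = 35 744 856 mm⁴.
Radius of gyration: k = √(I/A) = √(35 744 856 / 5 160) = 83.23 mm.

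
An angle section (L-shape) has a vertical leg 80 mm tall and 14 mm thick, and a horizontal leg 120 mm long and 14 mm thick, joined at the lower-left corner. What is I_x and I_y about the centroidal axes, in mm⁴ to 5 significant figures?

Decompose the section into non-overlapping parts with the origin at the bottom-left of its bounding rectangle.
Vertical leg: 14 × 80, A = 1 120 mm², y = 40 mm, Ī = 597333.3 mm⁴.
Horizontal leg (remainder): 106 × 14, A = 1 484 mm², y = 7 mm, Ī = 24238.67 mm⁴.
Centroid: ȳ = ΣA·y / ΣA = 21.19355 mm.
Transfer each piece to the centroidal x-axis using Ī + A·d² with d = y − 21.19355:
  vertical leg: d = 18.80645 mm → contributes +993457.9 mm⁴
  horizontal leg (remainder): d = -14.19355 mm → contributes +323200.6 mm⁴
Total I = 1 316 658 mm⁴.
For the y-axis: x̄ = 41.19355 mm.
Repeating about the centroidal y-axis gives I_y = 3 705 618 mm⁴.

I_x ≈ 1.3167 × 10⁶ mm⁴, I_y ≈ 3.7056 × 10⁶ mm⁴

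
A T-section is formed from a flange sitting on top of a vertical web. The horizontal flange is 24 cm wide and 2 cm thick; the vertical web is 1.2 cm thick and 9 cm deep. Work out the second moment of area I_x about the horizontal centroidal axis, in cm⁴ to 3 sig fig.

Decompose the section into non-overlapping parts with the origin at the bottom-left of its bounding rectangle.
Flange: 24 × 2, A = 48 cm², y = 10 cm, Ī = 16 cm⁴.
Web: 1.2 × 9, A = 10.8 cm², y = 4.5 cm, Ī = 72.9 cm⁴.
Centroid: ȳ = ΣA·y / ΣA = 8.9898 cm.
Transfer each piece to the horizontal centroidal axis using Ī + A·d² with d = y − 8.9898:
  flange: d = 1.0102 cm → contributes +64.985 cm⁴
  web: d = -4.4898 cm → contributes +290.61 cm⁴
Total I = 355.59 cm⁴.

I_x ≈ 356 cm⁴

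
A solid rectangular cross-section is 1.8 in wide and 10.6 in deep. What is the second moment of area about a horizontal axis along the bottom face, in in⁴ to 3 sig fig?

I_base ≈ 715 in⁴

The section: 1.8 × 10.6, A = 19.08 in², y = 5.3 in, Ī = 178.65 in⁴.
Transfer it to the bottom edge using Ī + A·d² with d = y − 0:
  the section: d = 5.3 in → contributes +714.61 in⁴
Total I = 714.61 in⁴.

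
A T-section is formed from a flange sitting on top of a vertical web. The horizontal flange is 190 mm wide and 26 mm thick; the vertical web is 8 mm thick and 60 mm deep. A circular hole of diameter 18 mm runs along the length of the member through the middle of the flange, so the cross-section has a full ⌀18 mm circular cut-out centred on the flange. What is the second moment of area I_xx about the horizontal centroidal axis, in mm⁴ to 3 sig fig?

Decompose the section into non-overlapping parts with the origin at the bottom-left of its bounding rectangle.
Flange: 190 × 26, A = 4 940 mm², y = 73 mm, Ī = 278 287 mm⁴.
Web: 8 × 60, A = 480 mm², y = 30 mm, Ī = 144 000 mm⁴.
Hole (subtracted): ⌀18, A = 254.47 mm², y = 73 mm, Ī = 5 153 mm⁴.
Centroid: ȳ = ΣA·y / ΣA = 69.004 mm.
Transfer each piece to the horizontal centroidal axis using Ī + A·d² with d = y − 69.004:
  flange: d = 3.9957 mm → contributes +357 157 mm⁴
  web: d = -39.004 mm → contributes +874 240 mm⁴
  hole: d = 3.9957 mm → contributes −9215.8 mm⁴
Total I = 1 222 182 mm⁴.

I_xx ≈ 1.22 × 10⁶ mm⁴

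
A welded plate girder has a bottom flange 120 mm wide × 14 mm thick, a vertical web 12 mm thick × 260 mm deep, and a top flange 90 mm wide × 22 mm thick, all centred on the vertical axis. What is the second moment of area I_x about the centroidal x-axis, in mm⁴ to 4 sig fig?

Treat the section as a set of non-overlapping primitives; coordinates are from the bounding-box lower-left.
Bottom plate: 120 × 14, A = 1 680 mm², y = 7 mm, Ī = 27 440 mm⁴.
Web plate: 12 × 260, A = 3 120 mm², y = 144 mm, Ī = 17 576 000 mm⁴.
Top plate: 90 × 22, A = 1 980 mm², y = 285 mm, Ī = 79 860 mm⁴.
Centroid: ȳ = ΣA·y / ΣA = 151.23 mm.
Transfer each piece to the centroidal x-axis using Ī + A·d² with d = y − 151.23:
  bottom plate: d = -144.23 mm → contributes +34 975 335 mm⁴
  web plate: d = -7.23009 mm → contributes +17 739 095 mm⁴
  top plate: d = 133.77 mm → contributes +35 510 751 mm⁴
Total I = 88 225 181 mm⁴.

I_x ≈ 8.823 × 10⁷ mm⁴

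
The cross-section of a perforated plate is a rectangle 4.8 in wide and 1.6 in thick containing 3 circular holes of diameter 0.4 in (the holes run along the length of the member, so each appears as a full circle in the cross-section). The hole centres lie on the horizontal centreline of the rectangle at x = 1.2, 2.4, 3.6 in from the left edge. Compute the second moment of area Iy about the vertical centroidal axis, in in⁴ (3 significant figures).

Iy ≈ 14.4 in⁴

Break the section into simple shapes (no overlaps), measuring from the bottom-left corner of the bounding box.
Plate: 4.8 × 1.6, A = 7.68 in², x = 2.4 in, Ī = 14.746 in⁴.
Hole 1 (subtracted): ⌀0.4, A = 0.12566 in², x = 1.2 in, Ī = 0.0012566 in⁴.
Hole 2 (subtracted): ⌀0.4, A = 0.12566 in², x = 2.4 in, Ī = 0.0012566 in⁴.
Hole 3 (subtracted): ⌀0.4, A = 0.12566 in², x = 3.6 in, Ī = 0.0012566 in⁴.
By symmetry the centroid is at mid-width, x̄ = 2.4 in.
Transfer each piece to the vertical centroidal axis using Ī + A·d² with d = x − 2.4:
  plate: d = 0 in → contributes +14.746 in⁴
  hole 1: d = -1.2 in → contributes −0.18221 in⁴
  hole 2: d = 0 in → contributes −0.0012566 in⁴
  hole 3: d = 1.2 in → contributes −0.18221 in⁴
Total I = 14.38 in⁴.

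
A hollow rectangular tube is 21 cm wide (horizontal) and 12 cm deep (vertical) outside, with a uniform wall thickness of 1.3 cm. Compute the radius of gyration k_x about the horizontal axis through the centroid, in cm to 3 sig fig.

Break the section into simple shapes (no overlaps), measuring from the bottom-left corner of the bounding box.
Outer rectangle: 21 × 12, A = 252 cm², y = 6 cm, Ī = 3 024 cm⁴.
Inner void (subtracted): 18.4 × 9.4, A = 172.96 cm², y = 6 cm, Ī = 1273.6 cm⁴.
By symmetry the centroid is at mid-height, ȳ = 6 cm.
All pieces are centred on the horizontal axis through the centroid, so I = ΣĪ (holes subtracted) = 1750.4 cm⁴.
Radius of gyration: k = √(I/A) = √(1750.4 / 79.04) = 4.706 cm.

k_x ≈ 4.71 cm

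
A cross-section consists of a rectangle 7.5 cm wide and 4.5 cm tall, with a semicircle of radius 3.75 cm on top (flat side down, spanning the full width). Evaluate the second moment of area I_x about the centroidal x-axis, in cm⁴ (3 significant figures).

I_x ≈ 276 cm⁴

Treat the section as a set of non-overlapping primitives; coordinates are from the bounding-box lower-left.
Rectangular body: 7.5 × 4.5, A = 33.75 cm², y = 2.25 cm, Ī = 56.953 cm⁴.
Semicircular cap: semicircle r = 3.75, A = 22.089 cm², y = 6.0915 cm, Ī = 21.705 cm⁴.
Centroid: ȳ = ΣA·y / ΣA = 3.7697 cm.
Transfer each piece to the centroidal x-axis using Ī + A·d² with d = y − 3.7697:
  rectangular body: d = -1.5197 cm → contributes +134.9 cm⁴
  semicircular cap: d = 2.3219 cm → contributes +140.79 cm⁴
Total I = 275.69 cm⁴.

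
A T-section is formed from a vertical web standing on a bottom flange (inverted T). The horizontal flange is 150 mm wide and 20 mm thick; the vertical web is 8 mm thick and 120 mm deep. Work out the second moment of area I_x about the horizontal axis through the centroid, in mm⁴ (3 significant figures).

I_x ≈ 4.82 × 10⁶ mm⁴

Split into non-overlapping primitives; take the origin at the lower-left of the bounding box.
Flange: 150 × 20, A = 3 000 mm², y = 10 mm, Ī = 100 000 mm⁴.
Web: 8 × 120, A = 960 mm², y = 80 mm, Ī = 1 152 000 mm⁴.
Centroid: ȳ = ΣA·y / ΣA = 26.97 mm.
Transfer each piece to the horizontal axis through the centroid using Ī + A·d² with d = y − 26.97:
  flange: d = -16.97 mm → contributes +963 912 mm⁴
  web: d = 53.03 mm → contributes +3 851 725 mm⁴
Total I = 4 815 636 mm⁴.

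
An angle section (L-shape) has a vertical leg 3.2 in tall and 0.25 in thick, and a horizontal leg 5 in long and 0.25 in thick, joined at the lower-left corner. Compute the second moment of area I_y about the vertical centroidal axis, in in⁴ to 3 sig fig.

I_y ≈ 5.22 in⁴

Decompose the section into non-overlapping parts with the origin at the bottom-left of its bounding rectangle.
Vertical leg: 0.25 × 3.2, A = 0.8 in², x = 0.125 in, Ī = 0.0041667 in⁴.
Horizontal leg (remainder): 4.75 × 0.25, A = 1.1875 in², x = 2.625 in, Ī = 2.2327 in⁴.
Centroid: x̄ = ΣA·x / ΣA = 1.6187 in.
Transfer each piece to the vertical centroidal axis using Ī + A·d² with d = x − 1.6187:
  vertical leg: d = -1.4937 in → contributes +1.7891 in⁴
  horizontal leg (remainder): d = 1.0063 in → contributes +3.4352 in⁴
Total I = 5.2243 in⁴.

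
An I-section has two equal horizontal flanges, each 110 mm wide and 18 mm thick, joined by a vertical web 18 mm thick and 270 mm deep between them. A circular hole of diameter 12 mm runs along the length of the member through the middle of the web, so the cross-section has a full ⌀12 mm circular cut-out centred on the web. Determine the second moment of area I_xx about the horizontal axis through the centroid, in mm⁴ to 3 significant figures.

Decompose the section into non-overlapping parts with the origin at the bottom-left of its bounding rectangle.
Bottom flange: 110 × 18, A = 1 980 mm², y = 9 mm, Ī = 53 460 mm⁴.
Web: 18 × 270, A = 4 860 mm², y = 153 mm, Ī = 29 524 500 mm⁴.
Top flange: 110 × 18, A = 1 980 mm², y = 297 mm, Ī = 53 460 mm⁴.
Hole (subtracted): ⌀12, A = 113.1 mm², y = 153 mm, Ī = 1017.9 mm⁴.
By symmetry the centroid is at mid-height, ȳ = 153 mm.
Transfer each piece to the horizontal axis through the centroid using Ī + A·d² with d = y − 153:
  bottom flange: d = -144 mm → contributes +41 110 740 mm⁴
  web: d = 0 mm → contributes +29 524 500 mm⁴
  top flange: d = 144 mm → contributes +41 110 740 mm⁴
  hole: d = 0 mm → contributes −1017.9 mm⁴
Total I = 111 744 962 mm⁴.

I_xx ≈ 1.12 × 10⁸ mm⁴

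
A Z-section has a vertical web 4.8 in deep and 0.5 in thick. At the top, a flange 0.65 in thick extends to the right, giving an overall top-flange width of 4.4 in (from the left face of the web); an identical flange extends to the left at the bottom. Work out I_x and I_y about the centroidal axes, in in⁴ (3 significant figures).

I_x ≈ 26.6 in⁴, I_y ≈ 31.0 in⁴

Split into non-overlapping primitives; take the origin at the lower-left of the bounding box.
Web: 0.5 × 4.8, A = 2.4 in², y = 2.4 in, Ī = 4.608 in⁴.
Top flange (beyond web): 3.9 × 0.65, A = 2.535 in², y = 4.475 in, Ī = 0.089253 in⁴.
Bottom flange (beyond web): 3.9 × 0.65, A = 2.535 in², y = 0.325 in, Ī = 0.089253 in⁴.
Centroid: ȳ = ΣA·y / ΣA = 2.4 in.
Transfer each piece to the centroidal x-axis using Ī + A·d² with d = y − 2.4:
  web: d = 0 in → contributes +4.608 in⁴
  top flange (beyond web): d = 2.075 in → contributes +11.004 in⁴
  bottom flange (beyond web): d = -2.075 in → contributes +11.004 in⁴
Total I = 26.616 in⁴.
For the y-axis: x̄ = 4.15 in.
Repeating about the centroidal y-axis gives I_y = 31.015 in⁴.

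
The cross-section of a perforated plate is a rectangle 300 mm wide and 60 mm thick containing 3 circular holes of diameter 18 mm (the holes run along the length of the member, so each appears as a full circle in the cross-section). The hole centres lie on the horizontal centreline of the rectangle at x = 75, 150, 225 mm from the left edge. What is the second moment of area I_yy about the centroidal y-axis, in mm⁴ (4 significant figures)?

Break the section into simple shapes (no overlaps), measuring from the bottom-left corner of the bounding box.
Plate: 300 × 60, A = 18 000 mm², x = 150 mm, Ī = 135 000 000 mm⁴.
Hole 1 (subtracted): ⌀18, A = 254.469 mm², x = 75 mm, Ī = 5 153 mm⁴.
Hole 2 (subtracted): ⌀18, A = 254.469 mm², x = 150 mm, Ī = 5 153 mm⁴.
Hole 3 (subtracted): ⌀18, A = 254.469 mm², x = 225 mm, Ī = 5 153 mm⁴.
By symmetry the centroid is at mid-width, x̄ = 150 mm.
Transfer each piece to the centroidal y-axis using Ī + A·d² with d = x − 150:
  plate: d = 0 mm → contributes +135 000 000 mm⁴
  hole 1: d = -75 mm → contributes −1 436 541 mm⁴
  hole 2: d = 0 mm → contributes −5 153 mm⁴
  hole 3: d = 75 mm → contributes −1 436 541 mm⁴
Total I = 132 121 765 mm⁴.

I_yy ≈ 1.321 × 10⁸ mm⁴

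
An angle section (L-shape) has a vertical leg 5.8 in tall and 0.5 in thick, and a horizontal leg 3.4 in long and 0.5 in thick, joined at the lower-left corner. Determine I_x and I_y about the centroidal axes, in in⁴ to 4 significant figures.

I_x ≈ 14.95 in⁴, I_y ≈ 3.870 in⁴

Split into non-overlapping primitives; take the origin at the lower-left of the bounding box.
Vertical leg: 0.5 × 5.8, A = 2.9 in², y = 2.9 in, Ī = 8.12967 in⁴.
Horizontal leg (remainder): 2.9 × 0.5, A = 1.45 in², y = 0.25 in, Ī = 0.0302083 in⁴.
Centroid: ȳ = ΣA·y / ΣA = 2.01667 in.
Transfer each piece to the centroidal x-axis using Ī + A·d² with d = y − 2.01667:
  vertical leg: d = 0.883333 in → contributes +10.3925 in⁴
  horizontal leg (remainder): d = -1.76667 in → contributes +4.55582 in⁴
Total I = 14.9483 in⁴.
For the y-axis: x̄ = 0.816667 in.
Repeating about the centroidal y-axis gives I_y = 3.87029 in⁴.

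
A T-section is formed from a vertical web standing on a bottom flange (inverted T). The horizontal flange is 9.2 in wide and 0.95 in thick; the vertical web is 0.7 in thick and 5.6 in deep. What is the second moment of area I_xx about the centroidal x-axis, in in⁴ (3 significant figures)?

Split into non-overlapping primitives; take the origin at the lower-left of the bounding box.
Flange: 9.2 × 0.95, A = 8.74 in², y = 0.475 in, Ī = 0.65732 in⁴.
Web: 0.7 × 5.6, A = 3.92 in², y = 3.75 in, Ī = 10.244 in⁴.
Centroid: ȳ = ΣA·y / ΣA = 1.4891 in.
Transfer each piece to the centroidal x-axis using Ī + A·d² with d = y − 1.4891:
  flange: d = -1.0141 in → contributes +9.6448 in⁴
  web: d = 2.2609 in → contributes +30.283 in⁴
Total I = 39.928 in⁴.

I_xx ≈ 39.9 in⁴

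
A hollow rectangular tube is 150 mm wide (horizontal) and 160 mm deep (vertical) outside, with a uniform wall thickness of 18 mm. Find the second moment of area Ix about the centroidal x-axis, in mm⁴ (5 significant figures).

Ix ≈ 3.3087 × 10⁷ mm⁴

Split into non-overlapping primitives; take the origin at the lower-left of the bounding box.
Outer rectangle: 150 × 160, A = 24 000 mm², y = 80 mm, Ī = 51 200 000 mm⁴.
Inner void (subtracted): 114 × 124, A = 14 136 mm², y = 80 mm, Ī = 18 112 928 mm⁴.
By symmetry the centroid is at mid-height, ȳ = 80 mm.
All pieces are centred on the centroidal x-axis, so I = ΣĪ (holes subtracted) = 33 087 072 mm⁴.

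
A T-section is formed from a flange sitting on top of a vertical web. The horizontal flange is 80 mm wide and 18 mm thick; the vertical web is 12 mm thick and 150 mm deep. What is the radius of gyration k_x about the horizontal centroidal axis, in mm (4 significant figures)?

Split into non-overlapping primitives; take the origin at the lower-left of the bounding box.
Flange: 80 × 18, A = 1 440 mm², y = 159 mm, Ī = 38 880 mm⁴.
Web: 12 × 150, A = 1 800 mm², y = 75 mm, Ī = 3 375 000 mm⁴.
Centroid: ȳ = ΣA·y / ΣA = 112.333 mm.
Transfer each piece to the horizontal centroidal axis using Ī + A·d² with d = y − 112.333:
  flange: d = 46.6667 mm → contributes +3 174 880 mm⁴
  web: d = -37.3333 mm → contributes +5 883 800 mm⁴
Total I = 9 058 680 mm⁴.
Radius of gyration: k = √(I/A) = √(9 058 680 / 3 240) = 52.8762 mm.

k_x ≈ 52.88 mm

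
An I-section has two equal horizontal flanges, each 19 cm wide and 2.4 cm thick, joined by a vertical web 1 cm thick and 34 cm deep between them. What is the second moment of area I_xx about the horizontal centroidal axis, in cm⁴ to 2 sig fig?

Treat the section as a set of non-overlapping primitives; coordinates are from the bounding-box lower-left.
Bottom flange: 19 × 2.4, A = 45.6 cm², y = 1.2 cm, Ī = 21.89 cm⁴.
Web: 1 × 34, A = 34 cm², y = 19.4 cm, Ī = 3 275 cm⁴.
Top flange: 19 × 2.4, A = 45.6 cm², y = 37.6 cm, Ī = 21.89 cm⁴.
By symmetry the centroid is at mid-height, ȳ = 19.4 cm.
Transfer each piece to the horizontal centroidal axis using Ī + A·d² with d = y − 19.4:
  bottom flange: d = -18.2 cm → contributes +15 126 cm⁴
  web: d = 0 cm → contributes +3 275 cm⁴
  top flange: d = 18.2 cm → contributes +15 126 cm⁴
Total I = 33 528 cm⁴.

I_xx ≈ 3.4 × 10⁴ cm⁴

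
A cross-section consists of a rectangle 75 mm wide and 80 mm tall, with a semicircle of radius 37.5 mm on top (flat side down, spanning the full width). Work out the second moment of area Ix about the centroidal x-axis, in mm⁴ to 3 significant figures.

Ix ≈ 8.46 × 10⁶ mm⁴

Split into non-overlapping primitives; take the origin at the lower-left of the bounding box.
Rectangular body: 75 × 80, A = 6 000 mm², y = 40 mm, Ī = 3 200 000 mm⁴.
Semicircular cap: semicircle r = 37.5, A = 2208.9 mm², y = 95.915 mm, Ī = 217 049 mm⁴.
Centroid: ȳ = ΣA·y / ΣA = 55.046 mm.
Transfer each piece to the centroidal x-axis using Ī + A·d² with d = y − 55.046:
  rectangular body: d = -15.046 mm → contributes +4 558 336 mm⁴
  semicircular cap: d = 40.869 mm → contributes +3 906 620 mm⁴
Total I = 8 464 955 mm⁴.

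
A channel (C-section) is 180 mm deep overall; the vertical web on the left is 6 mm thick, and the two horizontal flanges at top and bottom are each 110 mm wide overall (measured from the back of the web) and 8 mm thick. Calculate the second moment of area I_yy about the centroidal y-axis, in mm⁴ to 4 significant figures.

I_yy ≈ 3.484 × 10⁶ mm⁴

Split into non-overlapping primitives; take the origin at the lower-left of the bounding box.
Web: 6 × 180, A = 1 080 mm², x = 3 mm, Ī = 3 240 mm⁴.
Top flange (beyond web): 104 × 8, A = 832 mm², x = 58 mm, Ī = 749 909 mm⁴.
Bottom flange (beyond web): 104 × 8, A = 832 mm², x = 58 mm, Ī = 749 909 mm⁴.
Centroid: x̄ = ΣA·x / ΣA = 36.3528 mm.
Transfer each piece to the centroidal y-axis using Ī + A·d² with d = x − 36.3528:
  web: d = -33.3528 mm → contributes +1 204 640 mm⁴
  top flange (beyond web): d = 21.6472 mm → contributes +1 139 787 mm⁴
  bottom flange (beyond web): d = 21.6472 mm → contributes +1 139 787 mm⁴
Total I = 3 484 213 mm⁴.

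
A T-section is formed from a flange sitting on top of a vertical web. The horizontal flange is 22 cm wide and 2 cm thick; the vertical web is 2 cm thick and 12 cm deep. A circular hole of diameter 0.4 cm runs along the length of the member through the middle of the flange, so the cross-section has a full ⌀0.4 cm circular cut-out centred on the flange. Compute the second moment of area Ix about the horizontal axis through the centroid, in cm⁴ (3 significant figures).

Split into non-overlapping primitives; take the origin at the lower-left of the bounding box.
Flange: 22 × 2, A = 44 cm², y = 13 cm, Ī = 14.667 cm⁴.
Web: 2 × 12, A = 24 cm², y = 6 cm, Ī = 288 cm⁴.
Hole (subtracted): ⌀0.4, A = 0.12566 cm², y = 13 cm, Ī = 0.0012566 cm⁴.
Centroid: ȳ = ΣA·y / ΣA = 10.525 cm.
Transfer each piece to the horizontal axis through the centroid using Ī + A·d² with d = y − 10.525:
  flange: d = 2.4752 cm → contributes +284.23 cm⁴
  web: d = -4.5248 cm → contributes +779.38 cm⁴
  hole: d = 2.4752 cm → contributes −0.77113 cm⁴
Total I = 1062.8 cm⁴.

Ix ≈ 1060 cm⁴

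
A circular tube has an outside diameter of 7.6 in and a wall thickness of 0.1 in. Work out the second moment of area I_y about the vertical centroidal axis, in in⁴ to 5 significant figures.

I_y ≈ 16.570 in⁴

Break the section into simple shapes (no overlaps), measuring from the bottom-left corner of the bounding box.
Outer circle: ⌀7.6, A = 45.3646 in², x = 3.8 in, Ī = 163.7662 in⁴.
Bore (subtracted): ⌀7.4, A = 43.0084 in², x = 3.8 in, Ī = 147.1963 in⁴.
By symmetry the centroid is at mid-width, x̄ = 3.8 in.
All pieces are centred on the vertical centroidal axis, so I = ΣĪ (holes subtracted) = 16.56994 in⁴.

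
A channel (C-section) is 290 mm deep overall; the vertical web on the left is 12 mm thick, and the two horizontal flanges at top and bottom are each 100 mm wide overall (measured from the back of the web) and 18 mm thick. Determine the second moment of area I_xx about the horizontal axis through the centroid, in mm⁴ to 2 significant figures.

I_xx ≈ 8.3 × 10⁷ mm⁴

Treat the section as a set of non-overlapping primitives; coordinates are from the bounding-box lower-left.
Web: 12 × 290, A = 3 480 mm², y = 145 mm, Ī = 24 389 000 mm⁴.
Top flange (beyond web): 88 × 18, A = 1 584 mm², y = 281 mm, Ī = 42 768 mm⁴.
Bottom flange (beyond web): 88 × 18, A = 1 584 mm², y = 9 mm, Ī = 42 768 mm⁴.
By symmetry the centroid is at mid-height, ȳ = 145 mm.
Transfer each piece to the horizontal axis through the centroid using Ī + A·d² with d = y − 145:
  web: d = 0 mm → contributes +24 389 000 mm⁴
  top flange (beyond web): d = 136 mm → contributes +29 340 432 mm⁴
  bottom flange (beyond web): d = -136 mm → contributes +29 340 432 mm⁴
Total I = 83 069 864 mm⁴.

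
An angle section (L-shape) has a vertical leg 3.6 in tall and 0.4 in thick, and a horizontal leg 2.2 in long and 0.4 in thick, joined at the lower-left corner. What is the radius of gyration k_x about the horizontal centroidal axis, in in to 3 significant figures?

Split into non-overlapping primitives; take the origin at the lower-left of the bounding box.
Vertical leg: 0.4 × 3.6, A = 1.44 in², y = 1.8 in, Ī = 1.5552 in⁴.
Horizontal leg (remainder): 1.8 × 0.4, A = 0.72 in², y = 0.2 in, Ī = 0.0096 in⁴.
Centroid: ȳ = ΣA·y / ΣA = 1.2667 in.
Transfer each piece to the horizontal centroidal axis using Ī + A·d² with d = y − 1.2667:
  vertical leg: d = 0.53333 in → contributes +1.9648 in⁴
  horizontal leg (remainder): d = -1.0667 in → contributes +0.8288 in⁴
Total I = 2.7936 in⁴.
Radius of gyration: k = √(I/A) = √(2.7936 / 2.16) = 1.1372 in.

k_x ≈ 1.14 in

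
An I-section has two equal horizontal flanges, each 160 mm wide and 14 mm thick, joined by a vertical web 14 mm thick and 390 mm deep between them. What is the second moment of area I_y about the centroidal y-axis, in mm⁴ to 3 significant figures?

I_y ≈ 9.65 × 10⁶ mm⁴

Decompose the section into non-overlapping parts with the origin at the bottom-left of its bounding rectangle.
Bottom flange: 160 × 14, A = 2 240 mm², x = 80 mm, Ī = 4 778 667 mm⁴.
Web: 14 × 390, A = 5 460 mm², x = 80 mm, Ī = 89 180 mm⁴.
Top flange: 160 × 14, A = 2 240 mm², x = 80 mm, Ī = 4 778 667 mm⁴.
By symmetry the centroid is at mid-width, x̄ = 80 mm.
All pieces are centred on the centroidal y-axis, so I = ΣĪ = 9 646 513 mm⁴.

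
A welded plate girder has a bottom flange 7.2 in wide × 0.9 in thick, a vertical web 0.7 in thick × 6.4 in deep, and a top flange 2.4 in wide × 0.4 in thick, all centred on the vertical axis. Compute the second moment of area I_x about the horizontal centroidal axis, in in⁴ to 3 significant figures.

Split into non-overlapping primitives; take the origin at the lower-left of the bounding box.
Bottom plate: 7.2 × 0.9, A = 6.48 in², y = 0.45 in, Ī = 0.4374 in⁴.
Web plate: 0.7 × 6.4, A = 4.48 in², y = 4.1 in, Ī = 15.292 in⁴.
Top plate: 2.4 × 0.4, A = 0.96 in², y = 7.5 in, Ī = 0.0128 in⁴.
Centroid: ȳ = ΣA·y / ΣA = 2.3896 in.
Transfer each piece to the horizontal centroidal axis using Ī + A·d² with d = y − 2.3896:
  bottom plate: d = -1.9396 in → contributes +24.815 in⁴
  web plate: d = 1.7104 in → contributes +28.398 in⁴
  top plate: d = 5.1104 in → contributes +25.084 in⁴
Total I = 78.298 in⁴.

I_x ≈ 78.3 in⁴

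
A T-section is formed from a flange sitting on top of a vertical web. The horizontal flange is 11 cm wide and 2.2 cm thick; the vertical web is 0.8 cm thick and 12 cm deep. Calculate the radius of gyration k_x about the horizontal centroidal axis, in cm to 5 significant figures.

Break the section into simple shapes (no overlaps), measuring from the bottom-left corner of the bounding box.
Flange: 11 × 2.2, A = 24.2 cm², y = 13.1 cm, Ī = 9.760667 cm⁴.
Web: 0.8 × 12, A = 9.6 cm², y = 6 cm, Ī = 115.2 cm⁴.
Centroid: ȳ = ΣA·y / ΣA = 11.08343 cm.
Transfer each piece to the horizontal centroidal axis using Ī + A·d² with d = y − 11.08343:
  flange: d = 2.016568 cm → contributes +108.1711 cm⁴
  web: d = -5.083432 cm → contributes +363.2763 cm⁴
Total I = 471.4474 cm⁴.
Radius of gyration: k = √(I/A) = √(471.4474 / 33.8) = 3.734722 cm.

k_x ≈ 3.7347 cm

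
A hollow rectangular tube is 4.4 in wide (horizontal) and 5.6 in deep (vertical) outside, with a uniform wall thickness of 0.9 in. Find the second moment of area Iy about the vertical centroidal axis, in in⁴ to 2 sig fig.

Iy ≈ 34 in⁴

Treat the section as a set of non-overlapping primitives; coordinates are from the bounding-box lower-left.
Outer rectangle: 4.4 × 5.6, A = 24.64 in², x = 2.2 in, Ī = 39.75 in⁴.
Inner void (subtracted): 2.6 × 3.8, A = 9.88 in², x = 2.2 in, Ī = 5.566 in⁴.
By symmetry the centroid is at mid-width, x̄ = 2.2 in.
All pieces are centred on the vertical centroidal axis, so I = ΣĪ (holes subtracted) = 34.19 in⁴.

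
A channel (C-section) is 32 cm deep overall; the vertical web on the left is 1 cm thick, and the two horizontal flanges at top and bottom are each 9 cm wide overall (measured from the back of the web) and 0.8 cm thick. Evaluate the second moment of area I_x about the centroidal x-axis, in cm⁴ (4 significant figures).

I_x ≈ 5846 cm⁴

Split into non-overlapping primitives; take the origin at the lower-left of the bounding box.
Web: 1 × 32, A = 32 cm², y = 16 cm, Ī = 2730.67 cm⁴.
Top flange (beyond web): 8 × 0.8, A = 6.4 cm², y = 31.6 cm, Ī = 0.341333 cm⁴.
Bottom flange (beyond web): 8 × 0.8, A = 6.4 cm², y = 0.4 cm, Ī = 0.341333 cm⁴.
By symmetry the centroid is at mid-height, ȳ = 16 cm.
Transfer each piece to the centroidal x-axis using Ī + A·d² with d = y − 16:
  web: d = 0 cm → contributes +2730.67 cm⁴
  top flange (beyond web): d = 15.6 cm → contributes +1557.85 cm⁴
  bottom flange (beyond web): d = -15.6 cm → contributes +1557.85 cm⁴
Total I = 5846.36 cm⁴.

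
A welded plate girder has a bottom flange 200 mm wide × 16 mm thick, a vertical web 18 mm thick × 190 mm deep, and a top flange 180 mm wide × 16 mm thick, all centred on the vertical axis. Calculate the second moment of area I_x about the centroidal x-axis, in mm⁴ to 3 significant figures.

I_x ≈ 7.48 × 10⁷ mm⁴

Break the section into simple shapes (no overlaps), measuring from the bottom-left corner of the bounding box.
Bottom plate: 200 × 16, A = 3 200 mm², y = 8 mm, Ī = 68 267 mm⁴.
Web plate: 18 × 190, A = 3 420 mm², y = 111 mm, Ī = 10 288 500 mm⁴.
Top plate: 180 × 16, A = 2 880 mm², y = 214 mm, Ī = 61 440 mm⁴.
Centroid: ȳ = ΣA·y / ΣA = 107.53 mm.
Transfer each piece to the centroidal x-axis using Ī + A·d² with d = y − 107.53:
  bottom plate: d = -99.531 mm → contributes +31 768 509 mm⁴
  web plate: d = 3.4695 mm → contributes +10 329 667 mm⁴
  top plate: d = 106.47 mm → contributes +32 708 397 mm⁴
Total I = 74 806 573 mm⁴.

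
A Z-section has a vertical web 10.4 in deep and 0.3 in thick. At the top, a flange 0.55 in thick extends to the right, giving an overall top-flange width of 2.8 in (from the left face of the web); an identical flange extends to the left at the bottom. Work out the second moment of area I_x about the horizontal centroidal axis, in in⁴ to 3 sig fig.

I_x ≈ 94.9 in⁴

Split into non-overlapping primitives; take the origin at the lower-left of the bounding box.
Web: 0.3 × 10.4, A = 3.12 in², y = 5.2 in, Ī = 28.122 in⁴.
Top flange (beyond web): 2.5 × 0.55, A = 1.375 in², y = 10.125 in, Ī = 0.034661 in⁴.
Bottom flange (beyond web): 2.5 × 0.55, A = 1.375 in², y = 0.275 in, Ī = 0.034661 in⁴.
Centroid: ȳ = ΣA·y / ΣA = 5.2 in.
Transfer each piece to the horizontal centroidal axis using Ī + A·d² with d = y − 5.2:
  web: d = 0 in → contributes +28.122 in⁴
  top flange (beyond web): d = 4.925 in → contributes +33.386 in⁴
  bottom flange (beyond web): d = -4.925 in → contributes +33.386 in⁴
Total I = 94.894 in⁴.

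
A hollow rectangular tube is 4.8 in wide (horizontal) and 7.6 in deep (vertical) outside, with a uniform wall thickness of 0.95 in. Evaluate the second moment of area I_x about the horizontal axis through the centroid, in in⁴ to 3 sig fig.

I_x ≈ 131 in⁴

Break the section into simple shapes (no overlaps), measuring from the bottom-left corner of the bounding box.
Outer rectangle: 4.8 × 7.6, A = 36.48 in², y = 3.8 in, Ī = 175.59 in⁴.
Inner void (subtracted): 2.9 × 5.7, A = 16.53 in², y = 3.8 in, Ī = 44.755 in⁴.
By symmetry the centroid is at mid-height, ȳ = 3.8 in.
All pieces are centred on the horizontal axis through the centroid, so I = ΣĪ (holes subtracted) = 130.84 in⁴.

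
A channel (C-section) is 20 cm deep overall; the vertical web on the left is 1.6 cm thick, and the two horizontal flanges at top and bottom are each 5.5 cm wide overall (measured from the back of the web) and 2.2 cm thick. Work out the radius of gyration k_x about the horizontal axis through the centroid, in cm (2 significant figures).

Break the section into simple shapes (no overlaps), measuring from the bottom-left corner of the bounding box.
Web: 1.6 × 20, A = 32 cm², y = 10 cm, Ī = 1 067 cm⁴.
Top flange (beyond web): 3.9 × 2.2, A = 8.58 cm², y = 18.9 cm, Ī = 3.461 cm⁴.
Bottom flange (beyond web): 3.9 × 2.2, A = 8.58 cm², y = 1.1 cm, Ī = 3.461 cm⁴.
By symmetry the centroid is at mid-height, ȳ = 10 cm.
Transfer each piece to the horizontal axis through the centroid using Ī + A·d² with d = y − 10:
  web: d = 0 cm → contributes +1 067 cm⁴
  top flange (beyond web): d = 8.9 cm → contributes +683.1 cm⁴
  bottom flange (beyond web): d = -8.9 cm → contributes +683.1 cm⁴
Total I = 2 433 cm⁴.
Radius of gyration: k = √(I/A) = √(2 433 / 49.16) = 7.035 cm.

k_x ≈ 7.0 cm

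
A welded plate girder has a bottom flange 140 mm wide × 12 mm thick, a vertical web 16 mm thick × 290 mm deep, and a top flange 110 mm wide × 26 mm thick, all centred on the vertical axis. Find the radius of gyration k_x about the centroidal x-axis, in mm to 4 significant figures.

Decompose the section into non-overlapping parts with the origin at the bottom-left of its bounding rectangle.
Bottom plate: 140 × 12, A = 1 680 mm², y = 6 mm, Ī = 20 160 mm⁴.
Web plate: 16 × 290, A = 4 640 mm², y = 157 mm, Ī = 32 518 667 mm⁴.
Top plate: 110 × 26, A = 2 860 mm², y = 315 mm, Ī = 161 113 mm⁴.
Centroid: ȳ = ΣA·y / ΣA = 178.59 mm.
Transfer each piece to the centroidal x-axis using Ī + A·d² with d = y − 178.59:
  bottom plate: d = -172.59 mm → contributes +50 063 078 mm⁴
  web plate: d = -21.5904 mm → contributes +34 681 584 mm⁴
  top plate: d = 136.41 mm → contributes +53 378 778 mm⁴
Total I = 138 123 440 mm⁴.
Radius of gyration: k = √(I/A) = √(138 123 440 / 9 180) = 122.663 mm.

k_x ≈ 122.7 mm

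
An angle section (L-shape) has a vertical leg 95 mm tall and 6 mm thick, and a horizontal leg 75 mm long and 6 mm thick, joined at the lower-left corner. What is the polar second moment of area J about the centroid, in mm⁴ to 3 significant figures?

Break the section into simple shapes (no overlaps), measuring from the bottom-left corner of the bounding box.
Vertical leg: 6 × 95, A = 570 mm², y = 47.5 mm, Ī = 428 688 mm⁴.
Horizontal leg (remainder): 69 × 6, A = 414 mm², y = 3 mm, Ī = 1 242 mm⁴.
Centroid: ȳ = ΣA·y / ΣA = 28.777 mm.
Transfer each piece to the centroidal x-axis using Ī + A·d² with d = y − 28.777:
  vertical leg: d = 18.723 mm → contributes +628 492 mm⁴
  horizontal leg (remainder): d = -25.777 mm → contributes +276 335 mm⁴
Total I = 904 827 mm⁴.
For the y-axis: x̄ = 18.777 mm.
Repeating about the centroidal y-axis gives I_y = 503 207 mm⁴.
Polar second moment: J = I_x + I_y = 1 408 035 mm⁴.

J ≈ 1.41 × 10⁶ mm⁴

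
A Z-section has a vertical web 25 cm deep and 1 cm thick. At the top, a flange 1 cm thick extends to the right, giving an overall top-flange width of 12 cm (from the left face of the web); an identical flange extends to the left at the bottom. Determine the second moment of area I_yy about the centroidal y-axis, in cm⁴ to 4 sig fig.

Treat the section as a set of non-overlapping primitives; coordinates are from the bounding-box lower-left.
Web: 1 × 25, A = 25 cm², x = 11.5 cm, Ī = 2.08333 cm⁴.
Top flange (beyond web): 11 × 1, A = 11 cm², x = 17.5 cm, Ī = 110.917 cm⁴.
Bottom flange (beyond web): 11 × 1, A = 11 cm², x = 5.5 cm, Ī = 110.917 cm⁴.
Centroid: x̄ = ΣA·x / ΣA = 11.5 cm.
Transfer each piece to the centroidal y-axis using Ī + A·d² with d = x − 11.5:
  web: d = 0 cm → contributes +2.08333 cm⁴
  top flange (beyond web): d = 6 cm → contributes +506.917 cm⁴
  bottom flange (beyond web): d = -6 cm → contributes +506.917 cm⁴
Total I = 1015.92 cm⁴.

I_yy ≈ 1016 cm⁴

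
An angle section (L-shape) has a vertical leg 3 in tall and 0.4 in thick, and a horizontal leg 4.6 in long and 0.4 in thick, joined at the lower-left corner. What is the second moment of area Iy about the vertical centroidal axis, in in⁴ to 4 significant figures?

Iy ≈ 6.189 in⁴

Split into non-overlapping primitives; take the origin at the lower-left of the bounding box.
Vertical leg: 0.4 × 3, A = 1.2 in², x = 0.2 in, Ī = 0.016 in⁴.
Horizontal leg (remainder): 4.2 × 0.4, A = 1.68 in², x = 2.5 in, Ī = 2.4696 in⁴.
Centroid: x̄ = ΣA·x / ΣA = 1.54167 in.
Transfer each piece to the vertical centroidal axis using Ī + A·d² with d = x − 1.54167:
  vertical leg: d = -1.34167 in → contributes +2.17608 in⁴
  horizontal leg (remainder): d = 0.958333 in → contributes +4.01252 in⁴
Total I = 6.1886 in⁴.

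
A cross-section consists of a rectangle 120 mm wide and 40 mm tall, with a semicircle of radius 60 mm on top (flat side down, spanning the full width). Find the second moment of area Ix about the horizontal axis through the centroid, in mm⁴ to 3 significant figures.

Break the section into simple shapes (no overlaps), measuring from the bottom-left corner of the bounding box.
Rectangular body: 120 × 40, A = 4 800 mm², y = 20 mm, Ī = 640 000 mm⁴.
Semicircular cap: semicircle r = 60, A = 5654.9 mm², y = 65.465 mm, Ī = 1 422 450 mm⁴.
Centroid: ȳ = ΣA·y / ΣA = 44.591 mm.
Transfer each piece to the horizontal axis through the centroid using Ī + A·d² with d = y − 44.591:
  rectangular body: d = -24.591 mm → contributes +3 542 681 mm⁴
  semicircular cap: d = 20.874 mm → contributes +3 886 323 mm⁴
Total I = 7 429 004 mm⁴.

Ix ≈ 7.43 × 10⁶ mm⁴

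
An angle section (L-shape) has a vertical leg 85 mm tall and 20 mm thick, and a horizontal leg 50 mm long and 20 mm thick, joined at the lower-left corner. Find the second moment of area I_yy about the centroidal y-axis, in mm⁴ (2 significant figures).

Decompose the section into non-overlapping parts with the origin at the bottom-left of its bounding rectangle.
Vertical leg: 20 × 85, A = 1 700 mm², x = 10 mm, Ī = 56 667 mm⁴.
Horizontal leg (remainder): 30 × 20, A = 600 mm², x = 35 mm, Ī = 45 000 mm⁴.
Centroid: x̄ = ΣA·x / ΣA = 16.52 mm.
Transfer each piece to the centroidal y-axis using Ī + A·d² with d = x − 16.52:
  vertical leg: d = -6.522 mm → contributes +128 973 mm⁴
  horizontal leg (remainder): d = 18.48 mm → contributes +249 868 mm⁴
Total I = 378 841 mm⁴.

I_yy ≈ 3.8 × 10⁵ mm⁴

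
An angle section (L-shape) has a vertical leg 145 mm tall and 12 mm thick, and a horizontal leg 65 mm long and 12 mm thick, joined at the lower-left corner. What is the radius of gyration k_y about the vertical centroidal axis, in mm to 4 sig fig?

Treat the section as a set of non-overlapping primitives; coordinates are from the bounding-box lower-left.
Vertical leg: 12 × 145, A = 1 740 mm², x = 6 mm, Ī = 20 880 mm⁴.
Horizontal leg (remainder): 53 × 12, A = 636 mm², x = 38.5 mm, Ī = 148 877 mm⁴.
Centroid: x̄ = ΣA·x / ΣA = 14.6995 mm.
Transfer each piece to the vertical centroidal axis using Ī + A·d² with d = x − 14.6995:
  vertical leg: d = -8.69949 mm → contributes +152 565 mm⁴
  horizontal leg (remainder): d = 23.8005 mm → contributes +509 148 mm⁴
Total I = 661 713 mm⁴.
Radius of gyration: k = √(I/A) = √(661 713 / 2 376) = 16.6883 mm.

k_y ≈ 16.69 mm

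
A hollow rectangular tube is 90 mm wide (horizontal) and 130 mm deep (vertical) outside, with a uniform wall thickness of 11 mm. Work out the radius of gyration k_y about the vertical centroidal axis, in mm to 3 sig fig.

Split into non-overlapping primitives; take the origin at the lower-left of the bounding box.
Outer rectangle: 90 × 130, A = 11 700 mm², x = 45 mm, Ī = 7 897 500 mm⁴.
Inner void (subtracted): 68 × 108, A = 7 344 mm², x = 45 mm, Ī = 2 829 888 mm⁴.
By symmetry the centroid is at mid-width, x̄ = 45 mm.
All pieces are centred on the vertical centroidal axis, so I = ΣĪ (holes subtracted) = 5 067 612 mm⁴.
Radius of gyration: k = √(I/A) = √(5 067 612 / 4 356) = 34.108 mm.

k_y ≈ 34.1 mm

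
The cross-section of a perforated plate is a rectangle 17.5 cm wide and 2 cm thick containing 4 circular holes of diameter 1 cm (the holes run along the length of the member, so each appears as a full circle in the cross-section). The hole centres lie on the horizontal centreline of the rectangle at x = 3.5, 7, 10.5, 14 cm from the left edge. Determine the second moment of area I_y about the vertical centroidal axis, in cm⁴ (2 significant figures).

Break the section into simple shapes (no overlaps), measuring from the bottom-left corner of the bounding box.
Plate: 17.5 × 2, A = 35 cm², x = 8.75 cm, Ī = 893.2 cm⁴.
Hole 1 (subtracted): ⌀1, A = 0.7854 cm², x = 3.5 cm, Ī = 0.04909 cm⁴.
Hole 2 (subtracted): ⌀1, A = 0.7854 cm², x = 7 cm, Ī = 0.04909 cm⁴.
Hole 3 (subtracted): ⌀1, A = 0.7854 cm², x = 10.5 cm, Ī = 0.04909 cm⁴.
Hole 4 (subtracted): ⌀1, A = 0.7854 cm², x = 14 cm, Ī = 0.04909 cm⁴.
By symmetry the centroid is at mid-width, x̄ = 8.75 cm.
Transfer each piece to the vertical centroidal axis using Ī + A·d² with d = x − 8.75:
  plate: d = 0 cm → contributes +893.2 cm⁴
  hole 1: d = -5.25 cm → contributes −21.7 cm⁴
  hole 2: d = -1.75 cm → contributes −2.454 cm⁴
  hole 3: d = 1.75 cm → contributes −2.454 cm⁴
  hole 4: d = 5.25 cm → contributes −21.7 cm⁴
Total I = 844.9 cm⁴.

I_y ≈ 840 cm⁴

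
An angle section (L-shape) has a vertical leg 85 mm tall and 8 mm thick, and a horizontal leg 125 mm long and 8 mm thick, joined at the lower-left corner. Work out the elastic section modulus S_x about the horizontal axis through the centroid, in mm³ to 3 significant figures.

S_x ≈ 1.54 × 10⁴ mm³

Decompose the section into non-overlapping parts with the origin at the bottom-left of its bounding rectangle.
Vertical leg: 8 × 85, A = 680 mm², y = 42.5 mm, Ī = 409 417 mm⁴.
Horizontal leg (remainder): 117 × 8, A = 936 mm², y = 4 mm, Ī = 4 992 mm⁴.
Centroid: ȳ = ΣA·y / ΣA = 20.2 mm.
Transfer each piece to the horizontal axis through the centroid using Ī + A·d² with d = y − 20.2:
  vertical leg: d = 22.3 mm → contributes +747 559 mm⁴
  horizontal leg (remainder): d = -16.2 mm → contributes +250 651 mm⁴
Total I = 998 210 mm⁴.
Extreme fibre distance c = 64.8 mm; S = I/c = 15 405 mm³.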